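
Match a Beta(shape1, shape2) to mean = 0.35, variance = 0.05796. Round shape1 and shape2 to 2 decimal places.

By moment matching, shape1+shape2 = μ(1−μ)/σ² − 1 = (0.35·0.65)/0.05796 − 1 = 3.9251 − 1 = 2.9251.
Since shape1/(shape1+shape2) = μ, shape1 = 0.35·2.9251 = 1.02 and shape2 = 0.65·2.9251 = 1.90.

shape1 = 1.02, shape2 = 1.90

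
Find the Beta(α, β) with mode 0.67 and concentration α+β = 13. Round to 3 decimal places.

Since the density peak of Beta(α,β) is at (α−1)/(α+β−2),
α = 1 + 0.67(13−2) = 8.370 and β = 13 − 8.370 = 4.630.

α = 8.370, β = 4.630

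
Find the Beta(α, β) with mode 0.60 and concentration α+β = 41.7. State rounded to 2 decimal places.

α = 24.82, β = 16.88

Mode = (α−1)/(κ−2) with κ = α+β, so α−1 = 0.60·39.7 = 23.82.
α = 24.82; β = κ − α = 16.88.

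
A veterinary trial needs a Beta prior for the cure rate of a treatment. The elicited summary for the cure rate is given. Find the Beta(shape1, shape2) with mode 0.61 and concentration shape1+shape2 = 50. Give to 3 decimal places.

shape1 = 30.280, shape2 = 19.720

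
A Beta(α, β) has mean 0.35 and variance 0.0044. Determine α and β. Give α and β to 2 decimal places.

α = 17.75, β = 32.96

By moment matching, α+β = μ(1−μ)/σ² − 1 = (0.35·0.65)/0.0044 − 1 = 51.7045 − 1 = 50.7045.
Since α/(α+β) = μ, α = 0.35·50.7045 = 17.75 and β = 0.65·50.7045 = 32.96.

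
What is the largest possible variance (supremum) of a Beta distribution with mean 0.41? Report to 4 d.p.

Var = μ(1−μ)/(α+β+1), which approaches μ(1−μ) as α+β → 0.
So the supremum is μ(1−μ) = 0.41×0.59 = 0.2419.

0.2419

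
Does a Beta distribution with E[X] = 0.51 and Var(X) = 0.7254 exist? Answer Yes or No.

For any Beta, Var(X) < E[X]·(1−E[X]).
Here μ(1−μ) = 0.51×0.49 = 0.2499, and 0.7254 ≥ 0.2499.

No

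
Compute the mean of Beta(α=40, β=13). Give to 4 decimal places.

0.7547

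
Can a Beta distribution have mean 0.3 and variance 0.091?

Yes

The Beta variance bound is σ² < μ(1−μ).
Here μ(1−μ) = 0.3×0.7 = 0.21, and 0.091 < 0.21.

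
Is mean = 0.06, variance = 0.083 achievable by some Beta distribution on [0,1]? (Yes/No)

A Beta with mean μ has variance μ(1−μ)/(α+β+1) < μ(1−μ).
Here μ(1−μ) = 0.06×0.94 = 0.0564, and 0.083 ≥ 0.0564.

No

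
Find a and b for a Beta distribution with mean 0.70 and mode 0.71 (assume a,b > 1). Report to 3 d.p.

a = 29.400, b = 12.600

With s = a+b: μ = a/s and mode = (a−1)/(s−2). Eliminating a = μs,
μs − 1 = m(s−2) ⇒ s(μ−m) = 1−2m ⇒ s = -0.42/-0.01 = 42.0000.
So a = μs = 29.400, b = (1−μ)s = 12.600.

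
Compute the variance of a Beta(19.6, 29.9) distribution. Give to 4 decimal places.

0.0047

μ = 19.6/49.5 = 0.395960; Var = μ(1−μ)/(α+β+1) = 0.2391756/50.5 = 0.0047.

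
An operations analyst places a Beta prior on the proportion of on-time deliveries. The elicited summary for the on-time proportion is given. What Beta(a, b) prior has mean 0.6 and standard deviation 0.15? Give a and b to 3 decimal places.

a = 5.800, b = 3.867

First σ² = 0.0225. Setting a = μn, b = (1−μ)n with n = a+b,
μ(1−μ)/(n+1) = 0.0225 ⇒ n+1 = 0.24/0.0225 = 10.6667 ⇒ n = 9.6667.
Hence a = 0.6×9.6667 = 5.800, b = 0.4×9.6667 = 3.867.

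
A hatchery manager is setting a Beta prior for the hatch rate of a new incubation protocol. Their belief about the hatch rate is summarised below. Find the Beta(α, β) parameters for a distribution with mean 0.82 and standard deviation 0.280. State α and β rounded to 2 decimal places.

Variance = 0.280² = 0.078400. The moment-matching identity α+β = μ(1−μ)/Var − 1 gives
α+β = 0.1476/0.078400 − 1 = 0.8827, so α = μ·0.8827 = 0.72 and β = (1−μ)·0.8827 = 0.16.

α = 0.72, β = 0.16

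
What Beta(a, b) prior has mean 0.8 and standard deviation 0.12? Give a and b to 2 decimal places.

Variance = 0.12² = 0.0144. The moment-matching identity a+b = μ(1−μ)/Var − 1 gives
a+b = 0.16/0.0144 − 1 = 10.1111, so a = μ·10.1111 = 8.09 and b = (1−μ)·10.1111 = 2.02.

a = 8.09, b = 2.02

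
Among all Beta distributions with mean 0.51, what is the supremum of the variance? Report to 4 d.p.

For fixed mean μ the Beta variance is μ(1−μ)/(α+β+1), increasing as α+β decreases.
Its least upper bound (not attained) is μ(1−μ) = 0.51·0.49 = 0.2499.

0.2499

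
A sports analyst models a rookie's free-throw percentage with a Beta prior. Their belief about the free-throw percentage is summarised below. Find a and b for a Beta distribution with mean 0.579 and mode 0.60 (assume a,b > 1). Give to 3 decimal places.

Let s = a+b. Mean gives a = μs = 0.579s; mode gives (a−1)/(s−2) = 0.60.
Substituting: 0.579s − 1 = 0.60(s−2) = 0.60s − 1.20, so -0.021s = -0.20 and s = 9.5238.
Then a = 0.579×9.5238 = 5.514 and b = s−a = 4.010.

a = 5.514, b = 4.010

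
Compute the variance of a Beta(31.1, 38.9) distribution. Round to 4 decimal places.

0.0035

μ = 31.1/70.0 = 0.444286; Var = μ(1−μ)/(α+β+1) = 0.2468959/71.0 = 0.0035.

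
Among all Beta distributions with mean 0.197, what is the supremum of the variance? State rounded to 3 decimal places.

0.158

Var = μ(1−μ)/(α+β+1), which approaches μ(1−μ) as α+β → 0.
So the supremum is μ(1−μ) = 0.197×0.803 = 0.158.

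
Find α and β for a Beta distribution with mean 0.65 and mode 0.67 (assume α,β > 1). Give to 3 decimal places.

α = 11.050, β = 5.950

With s = α+β: μ = α/s and mode = (α−1)/(s−2). Eliminating α = μs,
μs − 1 = m(s−2) ⇒ s(μ−m) = 1−2m ⇒ s = -0.34/-0.02 = 17.0000.
So α = μs = 11.050, β = (1−μ)s = 5.950.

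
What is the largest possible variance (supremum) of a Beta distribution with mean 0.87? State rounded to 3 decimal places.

0.113

For fixed mean μ the Beta variance is μ(1−μ)/(α+β+1), increasing as α+β decreases.
Its least upper bound (not attained) is μ(1−μ) = 0.87·0.13 = 0.113.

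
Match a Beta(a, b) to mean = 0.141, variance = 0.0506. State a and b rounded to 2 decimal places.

Let s = a+b. The Beta variance is μ(1−μ)/(s+1).
So s+1 = μ(1−μ)/σ² = (0.141×0.859)/0.0506 = 0.121119/0.0506 = 2.3937, giving s = 1.3937.
Then a = μs = 0.141×1.3937 = 0.20 and b = (1−μ)s = 0.859×1.3937 = 1.20.

a = 0.20, b = 1.20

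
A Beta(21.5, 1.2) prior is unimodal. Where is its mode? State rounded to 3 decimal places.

0.990

With α,β > 1, mode = (α−1)/(α+β−2) = 20.5/20.7 = 0.990.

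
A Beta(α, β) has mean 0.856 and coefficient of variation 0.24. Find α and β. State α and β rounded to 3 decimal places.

Var = (CV·μ)² = (0.24×0.856)² = 0.042206.
α+β = μ(1−μ)/Var − 1 = 0.123264/0.042206 − 1 = 1.9206.
Thus α = 0.856·1.9206 = 1.644 and β = 0.144·1.9206 = 0.277.

α = 1.644, β = 0.277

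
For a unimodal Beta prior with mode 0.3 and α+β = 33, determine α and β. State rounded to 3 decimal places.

α = 10.300, β = 22.700

For α,β>1 the mode is (α−1)/(α+β−2), so α = mode·(κ−2)+1 = 0.3×31+1 = 10.300.
And β = (1−mode)·(κ−2)+1 = 0.7×31+1 = 22.700.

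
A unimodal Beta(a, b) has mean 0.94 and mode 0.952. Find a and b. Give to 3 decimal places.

Let s = a+b. Mean gives a = μs = 0.94s; mode gives (a−1)/(s−2) = 0.952.
Substituting: 0.94s − 1 = 0.952(s−2) = 0.952s − 1.904, so -0.012s = -0.904 and s = 75.3333.
Then a = 0.94×75.3333 = 70.813 and b = s−a = 4.520.

a = 70.813, b = 4.520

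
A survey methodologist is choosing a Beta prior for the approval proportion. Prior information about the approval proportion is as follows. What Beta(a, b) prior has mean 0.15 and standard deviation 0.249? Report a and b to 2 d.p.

First σ² = 0.062001. Setting a = μn, b = (1−μ)n with n = a+b,
μ(1−μ)/(n+1) = 0.062001 ⇒ n+1 = 0.1275/0.062001 = 2.0564 ⇒ n = 1.0564.
Hence a = 0.15×1.0564 = 0.16, b = 0.85×1.0564 = 0.90.

a = 0.16, b = 0.90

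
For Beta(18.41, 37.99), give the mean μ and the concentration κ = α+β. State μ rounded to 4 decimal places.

μ = 0.3264, κ = 56.40

κ = α+β = 18.41+37.99 = 56.40; μ = α/κ = 18.41/56.40 = 0.3264.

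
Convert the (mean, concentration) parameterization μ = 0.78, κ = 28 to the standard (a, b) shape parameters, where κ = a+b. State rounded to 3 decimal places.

Split κ in proportion μ : (1−μ): a = 0.78·28 = 21.840, b = 28 − 21.840 = 6.160.

a = 21.840, b = 6.160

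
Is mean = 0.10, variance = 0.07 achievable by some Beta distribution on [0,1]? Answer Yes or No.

For any Beta, Var(X) < E[X]·(1−E[X]).
Here μ(1−μ) = 0.10×0.90 = 0.0900, and 0.07 < 0.0900.

Yes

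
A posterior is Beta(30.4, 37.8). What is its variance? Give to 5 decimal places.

0.00357

Var = αβ/[(α+β)²(α+β+1)] = (30.4×37.8)/(68.2²×69.2) = 1149.12/321865.808 = 0.00357.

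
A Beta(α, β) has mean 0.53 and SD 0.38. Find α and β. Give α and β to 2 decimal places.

α = 0.38, β = 0.34

Variance = 0.38² = 0.1444. The moment-matching identity α+β = μ(1−μ)/Var − 1 gives
α+β = 0.2491/0.1444 − 1 = 0.7251, so α = μ·0.7251 = 0.38 and β = (1−μ)·0.7251 = 0.34.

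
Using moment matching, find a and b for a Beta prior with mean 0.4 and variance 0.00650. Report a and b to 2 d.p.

By moment matching, a+b = μ(1−μ)/σ² − 1 = (0.4·0.6)/0.00650 − 1 = 36.9231 − 1 = 35.9231.
Since a/(a+b) = μ, a = 0.4·35.9231 = 14.37 and b = 0.6·35.9231 = 21.55.

a = 14.37, b = 21.55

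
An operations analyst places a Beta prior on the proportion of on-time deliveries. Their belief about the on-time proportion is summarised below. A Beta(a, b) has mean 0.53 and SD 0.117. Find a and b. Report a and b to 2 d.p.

a = 9.11, b = 8.08

First σ² = 0.013689. Setting a = μn, b = (1−μ)n with n = a+b,
μ(1−μ)/(n+1) = 0.013689 ⇒ n+1 = 0.2491/0.013689 = 18.1971 ⇒ n = 17.1971.
Hence a = 0.53×17.1971 = 9.11, b = 0.47×17.1971 = 8.08.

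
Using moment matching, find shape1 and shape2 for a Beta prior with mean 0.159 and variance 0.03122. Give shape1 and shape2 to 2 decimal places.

By moment matching, shape1+shape2 = μ(1−μ)/σ² − 1 = (0.159·0.841)/0.03122 − 1 = 4.2831 − 1 = 3.2831.
Since shape1/(shape1+shape2) = μ, shape1 = 0.159·3.2831 = 0.52 and shape2 = 0.841·3.2831 = 2.76.

shape1 = 0.52, shape2 = 2.76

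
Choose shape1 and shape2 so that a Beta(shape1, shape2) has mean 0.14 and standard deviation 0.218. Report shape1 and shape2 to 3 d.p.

shape1 = 0.215, shape2 = 1.319

σ² = 0.218² = 0.047524.
With s = shape1+shape2, Var = μ(1−μ)/(s+1), so s+1 = (0.14×0.86)/0.047524 = 2.5335 and s = 1.5335.
shape1 = μs = 0.215, shape2 = (1−μ)s = 1.319.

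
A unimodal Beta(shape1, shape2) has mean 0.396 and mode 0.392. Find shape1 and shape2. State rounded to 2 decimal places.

shape1 = 21.38, shape2 = 32.62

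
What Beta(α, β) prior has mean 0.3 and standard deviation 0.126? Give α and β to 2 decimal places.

α = 3.67, β = 8.56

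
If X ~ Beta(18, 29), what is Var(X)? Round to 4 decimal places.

0.0049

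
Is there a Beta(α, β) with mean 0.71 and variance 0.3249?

For any Beta, Var(X) < E[X]·(1−E[X]).
Here μ(1−μ) = 0.71×0.29 = 0.2059, and 0.3249 ≥ 0.2059.

No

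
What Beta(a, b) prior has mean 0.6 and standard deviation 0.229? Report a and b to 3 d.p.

Variance = 0.229² = 0.052441. The moment-matching identity a+b = μ(1−μ)/Var − 1 gives
a+b = 0.24/0.052441 − 1 = 3.5766, so a = μ·3.5766 = 2.146 and b = (1−μ)·3.5766 = 1.431.

a = 2.146, b = 1.431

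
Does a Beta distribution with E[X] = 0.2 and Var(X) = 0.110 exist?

The Beta variance bound is σ² < μ(1−μ).
Here μ(1−μ) = 0.2×0.8 = 0.16, and 0.110 < 0.16.

Yes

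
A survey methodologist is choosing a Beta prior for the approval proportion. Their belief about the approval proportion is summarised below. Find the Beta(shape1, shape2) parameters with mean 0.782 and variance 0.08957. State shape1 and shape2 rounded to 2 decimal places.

shape1 = 0.71, shape2 = 0.20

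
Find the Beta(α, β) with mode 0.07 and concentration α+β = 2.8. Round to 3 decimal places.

Since the density peak of Beta(α,β) is at (α−1)/(α+β−2),
α = 1 + 0.07(2.8−2) = 1.056 and β = 2.8 − 1.056 = 1.744.

α = 1.056, β = 1.744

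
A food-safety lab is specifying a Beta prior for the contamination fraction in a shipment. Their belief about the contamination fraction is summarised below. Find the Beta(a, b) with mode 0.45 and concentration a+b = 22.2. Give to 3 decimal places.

Since the density peak of Beta(a,b) is at (a−1)/(a+b−2),
a = 1 + 0.45(22.2−2) = 10.090 and b = 22.2 − 10.090 = 12.110.

a = 10.090, b = 12.110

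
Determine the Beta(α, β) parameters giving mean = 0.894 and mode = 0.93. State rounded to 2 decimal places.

With s = α+β: μ = α/s and mode = (α−1)/(s−2). Eliminating α = μs,
μs − 1 = m(s−2) ⇒ s(μ−m) = 1−2m ⇒ s = -0.86/-0.036 = 23.8889.
So α = μs = 21.36, β = (1−μ)s = 2.53.

α = 21.36, β = 2.53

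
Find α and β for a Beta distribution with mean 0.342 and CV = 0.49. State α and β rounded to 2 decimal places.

σ = CV·μ = 0.49×0.342 = 0.16758, so σ² = 0.028083.
s+1 = μ(1−μ)/σ² = 0.225036/0.028083 = 8.0132, so s = α+β = 7.0132.
α = μs = 2.40, β = (1−μ)s = 4.61.

α = 2.40, β = 4.61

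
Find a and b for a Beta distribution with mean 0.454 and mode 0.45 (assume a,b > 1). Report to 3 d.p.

a = 11.350, b = 13.650

With s = a+b: μ = a/s and mode = (a−1)/(s−2). Eliminating a = μs,
μs − 1 = m(s−2) ⇒ s(μ−m) = 1−2m ⇒ s = 0.10/0.004 = 25.0000.
So a = μs = 11.350, b = (1−μ)s = 13.650.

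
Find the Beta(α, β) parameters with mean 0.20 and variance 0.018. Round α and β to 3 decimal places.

Write ν = α+β; then α = μν and Var = μ(1−μ)/(ν+1).
ν = μ(1−μ)/Var − 1 = 0.1600/0.018 − 1 = 7.8889.
α = 0.20·7.8889 = 1.578, β = 0.80·7.8889 = 6.311.

α = 1.578, β = 6.311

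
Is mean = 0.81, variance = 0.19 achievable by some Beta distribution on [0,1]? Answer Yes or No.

No

The Beta variance bound is σ² < μ(1−μ).
Here μ(1−μ) = 0.81×0.19 = 0.1539, and 0.19 ≥ 0.1539.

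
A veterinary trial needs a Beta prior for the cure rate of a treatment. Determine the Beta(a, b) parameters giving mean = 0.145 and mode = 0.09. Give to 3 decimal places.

Let s = a+b. Mean gives a = μs = 0.145s; mode gives (a−1)/(s−2) = 0.09.
Substituting: 0.145s − 1 = 0.09(s−2) = 0.09s − 0.18, so 0.055s = 0.82 and s = 14.9091.
Then a = 0.145×14.9091 = 2.162 and b = s−a = 12.747.

a = 2.162, b = 12.747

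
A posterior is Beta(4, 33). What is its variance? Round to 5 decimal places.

0.00254

Var = αβ/[(α+β)²(α+β+1)] = (4×33)/(37²×38) = 132/52022 = 0.00254.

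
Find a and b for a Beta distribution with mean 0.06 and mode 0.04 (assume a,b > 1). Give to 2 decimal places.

a = 2.76, b = 43.24

With s = a+b: μ = a/s and mode = (a−1)/(s−2). Eliminating a = μs,
μs − 1 = m(s−2) ⇒ s(μ−m) = 1−2m ⇒ s = 0.92/0.02 = 46.0000.
So a = μs = 2.76, b = (1−μ)s = 43.24.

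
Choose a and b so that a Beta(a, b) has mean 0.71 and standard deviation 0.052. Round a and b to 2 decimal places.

a = 53.35, b = 21.79

σ² = 0.052² = 0.002704.
With s = a+b, Var = μ(1−μ)/(s+1), so s+1 = (0.71×0.29)/0.002704 = 76.1464 and s = 75.1464.
a = μs = 53.35, b = (1−μ)s = 21.79.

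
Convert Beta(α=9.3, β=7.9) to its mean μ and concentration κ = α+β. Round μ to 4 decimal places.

κ = α+β = 9.3+7.9 = 17.2; μ = α/κ = 9.3/17.2 = 0.5407.

μ = 0.5407, κ = 17.2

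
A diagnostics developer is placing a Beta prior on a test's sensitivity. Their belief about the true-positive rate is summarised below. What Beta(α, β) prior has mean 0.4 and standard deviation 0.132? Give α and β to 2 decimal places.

α = 5.11, β = 7.66

Variance = 0.132² = 0.017424. The moment-matching identity α+β = μ(1−μ)/Var − 1 gives
α+β = 0.24/0.017424 − 1 = 12.7741, so α = μ·12.7741 = 5.11 and β = (1−μ)·12.7741 = 7.66.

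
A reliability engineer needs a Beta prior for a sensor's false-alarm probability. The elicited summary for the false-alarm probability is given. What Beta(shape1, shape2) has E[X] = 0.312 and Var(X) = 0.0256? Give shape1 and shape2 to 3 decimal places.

Let s = shape1+shape2. The Beta variance is μ(1−μ)/(s+1).
So s+1 = μ(1−μ)/σ² = (0.312×0.688)/0.0256 = 0.214656/0.0256 = 8.3850, giving s = 7.3850.
Then shape1 = μs = 0.312×7.3850 = 2.304 and shape2 = (1−μ)s = 0.688×7.3850 = 5.081.

shape1 = 2.304, shape2 = 5.081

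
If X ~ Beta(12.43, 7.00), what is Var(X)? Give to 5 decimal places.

0.01128

Var = αβ/[(α+β)²(α+β+1)] = (12.43×7.00)/(19.43²×20.43) = 87.0100/7712.833707 = 0.01128.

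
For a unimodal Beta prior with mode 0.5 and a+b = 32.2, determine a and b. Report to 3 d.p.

Since the density peak of Beta(a,b) is at (a−1)/(a+b−2),
a = 1 + 0.5(32.2−2) = 16.100 and b = 32.2 − 16.100 = 16.100.

a = 16.100, b = 16.100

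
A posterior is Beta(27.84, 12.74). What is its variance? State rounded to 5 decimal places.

0.00518

α+β = 40.58 and αβ = 354.6816, so Var = αβ/[(α+β)²(α+β+1)] = 354.6816/68471.299512 = 0.00518.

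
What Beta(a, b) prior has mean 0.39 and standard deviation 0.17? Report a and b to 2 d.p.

a = 2.82, b = 4.41

First σ² = 0.0289. Setting a = μn, b = (1−μ)n with n = a+b,
μ(1−μ)/(n+1) = 0.0289 ⇒ n+1 = 0.2379/0.0289 = 8.2318 ⇒ n = 7.2318.
Hence a = 0.39×7.2318 = 2.82, b = 0.61×7.2318 = 4.41.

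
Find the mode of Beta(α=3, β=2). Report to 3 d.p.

The density x^(α−1)(1−x)^(β−1) is maximised at (α−1)/(α+β−2) = 2/3 = 0.667.

0.667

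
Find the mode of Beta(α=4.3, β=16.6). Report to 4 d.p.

The density x^(α−1)(1−x)^(β−1) is maximised at (α−1)/(α+β−2) = 3.3/18.9 = 0.1746.

0.1746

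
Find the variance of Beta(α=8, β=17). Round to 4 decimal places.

α+β = 25 and αβ = 136, so Var = αβ/[(α+β)²(α+β+1)] = 136/16250 = 0.0084.

0.0084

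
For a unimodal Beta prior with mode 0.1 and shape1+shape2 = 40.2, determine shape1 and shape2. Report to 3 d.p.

shape1 = 4.820, shape2 = 35.380

Mode = (shape1−1)/(κ−2) with κ = shape1+shape2, so shape1−1 = 0.1·38.2 = 3.820.
shape1 = 4.820; shape2 = κ − shape1 = 35.380.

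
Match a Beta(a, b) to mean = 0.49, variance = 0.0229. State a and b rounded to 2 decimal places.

a = 4.86, b = 5.06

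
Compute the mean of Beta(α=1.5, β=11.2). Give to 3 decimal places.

0.118

E[X] = α/(α+β) = 1.5/12.7 = 0.118.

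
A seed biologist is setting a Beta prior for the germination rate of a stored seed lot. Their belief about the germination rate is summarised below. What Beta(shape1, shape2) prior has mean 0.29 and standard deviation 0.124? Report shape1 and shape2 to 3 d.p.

shape1 = 3.593, shape2 = 8.798

Variance = 0.124² = 0.015376. The moment-matching identity shape1+shape2 = μ(1−μ)/Var − 1 gives
shape1+shape2 = 0.2059/0.015376 − 1 = 12.3910, so shape1 = μ·12.3910 = 3.593 and shape2 = (1−μ)·12.3910 = 8.798.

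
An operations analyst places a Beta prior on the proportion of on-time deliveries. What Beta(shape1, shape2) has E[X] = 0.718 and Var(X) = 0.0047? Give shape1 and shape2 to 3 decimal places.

Let s = shape1+shape2. The Beta variance is μ(1−μ)/(s+1).
So s+1 = μ(1−μ)/σ² = (0.718×0.282)/0.0047 = 0.202476/0.0047 = 43.0800, giving s = 42.0800.
Then shape1 = μs = 0.718×42.0800 = 30.213 and shape2 = (1−μ)s = 0.282×42.0800 = 11.867.

shape1 = 30.213, shape2 = 11.867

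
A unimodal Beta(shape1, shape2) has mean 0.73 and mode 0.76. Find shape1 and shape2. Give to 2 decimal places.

shape1 = 12.65, shape2 = 4.68

With s = shape1+shape2: μ = shape1/s and mode = (shape1−1)/(s−2). Eliminating shape1 = μs,
μs − 1 = m(s−2) ⇒ s(μ−m) = 1−2m ⇒ s = -0.52/-0.03 = 17.3333.
So shape1 = μs = 12.65, shape2 = (1−μ)s = 4.68.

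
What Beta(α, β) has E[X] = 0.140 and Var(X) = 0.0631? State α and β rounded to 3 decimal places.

α = 0.127, β = 0.781

Write ν = α+β; then α = μν and Var = μ(1−μ)/(ν+1).
ν = μ(1−μ)/Var − 1 = 0.120400/0.0631 − 1 = 0.9081.
α = 0.140·0.9081 = 0.127, β = 0.860·0.9081 = 0.781.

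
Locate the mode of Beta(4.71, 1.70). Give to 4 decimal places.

0.8413

With α,β > 1, mode = (α−1)/(α+β−2) = 3.71/4.41 = 0.8413.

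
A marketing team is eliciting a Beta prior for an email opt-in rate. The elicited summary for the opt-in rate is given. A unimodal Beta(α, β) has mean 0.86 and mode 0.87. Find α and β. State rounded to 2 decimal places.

With s = α+β: μ = α/s and mode = (α−1)/(s−2). Eliminating α = μs,
μs − 1 = m(s−2) ⇒ s(μ−m) = 1−2m ⇒ s = -0.74/-0.01 = 74.0000.
So α = μs = 63.64, β = (1−μ)s = 10.36.

α = 63.64, β = 10.36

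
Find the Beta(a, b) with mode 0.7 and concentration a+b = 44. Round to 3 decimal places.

For a,b>1 the mode is (a−1)/(a+b−2), so a = mode·(κ−2)+1 = 0.7×42+1 = 30.400.
And b = (1−mode)·(κ−2)+1 = 0.3×42+1 = 13.600.

a = 30.400, b = 13.600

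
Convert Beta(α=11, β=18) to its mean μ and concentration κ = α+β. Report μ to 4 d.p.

μ = 0.3793, κ = 29

κ = α+β = 11+18 = 29; μ = α/κ = 11/29 = 0.3793.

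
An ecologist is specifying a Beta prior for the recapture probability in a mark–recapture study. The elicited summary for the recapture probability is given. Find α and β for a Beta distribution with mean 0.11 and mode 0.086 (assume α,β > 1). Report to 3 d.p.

α = 3.795, β = 30.705

With s = α+β: μ = α/s and mode = (α−1)/(s−2). Eliminating α = μs,
μs − 1 = m(s−2) ⇒ s(μ−m) = 1−2m ⇒ s = 0.828/0.024 = 34.5000.
So α = μs = 3.795, β = (1−μ)s = 30.705.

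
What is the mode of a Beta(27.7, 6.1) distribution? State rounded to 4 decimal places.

0.8396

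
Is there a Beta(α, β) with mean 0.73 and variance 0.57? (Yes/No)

A Beta with mean μ has variance μ(1−μ)/(α+β+1) < μ(1−μ).
Here μ(1−μ) = 0.73×0.27 = 0.1971, and 0.57 ≥ 0.1971.

No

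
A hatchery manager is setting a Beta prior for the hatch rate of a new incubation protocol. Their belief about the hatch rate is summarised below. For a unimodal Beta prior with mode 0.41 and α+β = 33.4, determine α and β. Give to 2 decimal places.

Mode = (α−1)/(κ−2) with κ = α+β, so α−1 = 0.41·31.4 = 12.87.
α = 13.87; β = κ − α = 19.53.

α = 13.87, β = 19.53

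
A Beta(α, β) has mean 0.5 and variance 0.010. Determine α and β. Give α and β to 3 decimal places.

α = 12.000, β = 12.000

Let s = α+β. The Beta variance is μ(1−μ)/(s+1).
So s+1 = μ(1−μ)/σ² = (0.5×0.5)/0.010 = 0.25/0.010 = 25.0000, giving s = 24.0000.
Then α = μs = 0.5×24.0000 = 12.000 and β = (1−μ)s = 0.5×24.0000 = 12.000.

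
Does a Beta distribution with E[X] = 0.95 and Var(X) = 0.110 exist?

A Beta with mean μ has variance μ(1−μ)/(α+β+1) < μ(1−μ).
Here μ(1−μ) = 0.95×0.05 = 0.0475, and 0.110 ≥ 0.0475.

No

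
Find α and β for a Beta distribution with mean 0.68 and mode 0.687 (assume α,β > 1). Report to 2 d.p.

Let s = α+β. Mean gives α = μs = 0.68s; mode gives (α−1)/(s−2) = 0.687.
Substituting: 0.68s − 1 = 0.687(s−2) = 0.687s − 1.374, so -0.007s = -0.374 and s = 53.4286.
Then α = 0.68×53.4286 = 36.33 and β = s−α = 17.10.

α = 36.33, β = 17.10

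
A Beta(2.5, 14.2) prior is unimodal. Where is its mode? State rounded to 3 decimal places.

With α,β > 1, mode = (α−1)/(α+β−2) = 1.5/14.7 = 0.102.

0.102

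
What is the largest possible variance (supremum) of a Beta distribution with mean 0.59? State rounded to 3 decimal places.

0.242

For fixed mean μ the Beta variance is μ(1−μ)/(α+β+1), increasing as α+β decreases.
Its least upper bound (not attained) is μ(1−μ) = 0.59·0.41 = 0.242.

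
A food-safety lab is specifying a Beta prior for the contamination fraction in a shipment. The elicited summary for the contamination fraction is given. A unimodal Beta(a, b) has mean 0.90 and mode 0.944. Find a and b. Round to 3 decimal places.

With s = a+b: μ = a/s and mode = (a−1)/(s−2). Eliminating a = μs,
μs − 1 = m(s−2) ⇒ s(μ−m) = 1−2m ⇒ s = -0.888/-0.044 = 20.1818.
So a = μs = 18.164, b = (1−μ)s = 2.018.

a = 18.164, b = 2.018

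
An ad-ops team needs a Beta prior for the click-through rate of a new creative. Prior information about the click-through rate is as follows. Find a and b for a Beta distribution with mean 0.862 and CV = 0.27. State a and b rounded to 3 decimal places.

a = 1.031, b = 0.165

Var = (CV·μ)² = (0.27×0.862)² = 0.054168.
a+b = μ(1−μ)/Var − 1 = 0.118956/0.054168 − 1 = 1.1961.
Thus a = 0.862·1.1961 = 1.031 and b = 0.138·1.1961 = 0.165.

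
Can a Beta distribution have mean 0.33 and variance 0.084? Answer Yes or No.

Yes

A Beta with mean μ has variance μ(1−μ)/(α+β+1) < μ(1−μ).
Here μ(1−μ) = 0.33×0.67 = 0.2211, and 0.084 < 0.2211.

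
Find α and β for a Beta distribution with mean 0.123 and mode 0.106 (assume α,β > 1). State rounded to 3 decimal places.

α = 5.701, β = 40.652

Let s = α+β. Mean gives α = μs = 0.123s; mode gives (α−1)/(s−2) = 0.106.
Substituting: 0.123s − 1 = 0.106(s−2) = 0.106s − 0.212, so 0.017s = 0.788 and s = 46.3529.
Then α = 0.123×46.3529 = 5.701 and β = s−α = 40.652.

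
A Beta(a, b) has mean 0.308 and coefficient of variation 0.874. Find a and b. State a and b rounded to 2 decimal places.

a = 0.60, b = 1.34

Var = (CV·μ)² = (0.874×0.308)² = 0.072464.
a+b = μ(1−μ)/Var − 1 = 0.213136/0.072464 − 1 = 1.9413.
Thus a = 0.308·1.9413 = 0.60 and b = 0.692·1.9413 = 1.34.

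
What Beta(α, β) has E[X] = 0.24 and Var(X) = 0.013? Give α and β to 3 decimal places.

α = 3.127, β = 9.903

Let s = α+β. The Beta variance is μ(1−μ)/(s+1).
So s+1 = μ(1−μ)/σ² = (0.24×0.76)/0.013 = 0.1824/0.013 = 14.0308, giving s = 13.0308.
Then α = μs = 0.24×13.0308 = 3.127 and β = (1−μ)s = 0.76×13.0308 = 9.903.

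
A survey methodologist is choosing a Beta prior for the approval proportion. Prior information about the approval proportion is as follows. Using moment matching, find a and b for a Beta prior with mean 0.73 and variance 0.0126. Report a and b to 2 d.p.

a = 10.69, b = 3.95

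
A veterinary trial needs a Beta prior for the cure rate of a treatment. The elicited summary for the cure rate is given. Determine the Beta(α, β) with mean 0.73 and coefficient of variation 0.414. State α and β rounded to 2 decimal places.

Var = (CV·μ)² = (0.414×0.73)² = 0.091337.
α+β = μ(1−μ)/Var − 1 = 0.1971/0.091337 − 1 = 1.1579.
Thus α = 0.73·1.1579 = 0.85 and β = 0.27·1.1579 = 0.31.

α = 0.85, β = 0.31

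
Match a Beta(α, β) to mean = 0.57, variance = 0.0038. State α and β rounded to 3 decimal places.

Write ν = α+β; then α = μν and Var = μ(1−μ)/(ν+1).
ν = μ(1−μ)/Var − 1 = 0.2451/0.0038 − 1 = 63.5000.
α = 0.57·63.5000 = 36.195, β = 0.43·63.5000 = 27.305.

α = 36.195, β = 27.305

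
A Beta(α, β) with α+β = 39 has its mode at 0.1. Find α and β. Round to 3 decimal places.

α = 4.700, β = 34.300

For α,β>1 the mode is (α−1)/(α+β−2), so α = mode·(κ−2)+1 = 0.1×37+1 = 4.700.
And β = (1−mode)·(κ−2)+1 = 0.9×37+1 = 34.300.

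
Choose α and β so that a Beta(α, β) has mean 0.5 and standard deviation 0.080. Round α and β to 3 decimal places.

α = 19.031, β = 19.031

σ² = 0.080² = 0.006400.
With s = α+β, Var = μ(1−μ)/(s+1), so s+1 = (0.5×0.5)/0.006400 = 39.0625 and s = 38.0625.
α = μs = 19.031, β = (1−μ)s = 19.031.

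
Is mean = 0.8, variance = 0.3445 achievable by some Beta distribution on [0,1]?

No

The Beta variance bound is σ² < μ(1−μ).
Here μ(1−μ) = 0.8×0.2 = 0.16, and 0.3445 ≥ 0.16.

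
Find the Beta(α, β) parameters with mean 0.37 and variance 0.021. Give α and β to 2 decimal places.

Write ν = α+β; then α = μν and Var = μ(1−μ)/(ν+1).
ν = μ(1−μ)/Var − 1 = 0.2331/0.021 − 1 = 10.1000.
α = 0.37·10.1000 = 3.74, β = 0.63·10.1000 = 6.36.

α = 3.74, β = 6.36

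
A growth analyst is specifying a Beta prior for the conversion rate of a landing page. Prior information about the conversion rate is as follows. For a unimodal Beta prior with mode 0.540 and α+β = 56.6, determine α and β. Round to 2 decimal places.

For α,β>1 the mode is (α−1)/(α+β−2), so α = mode·(κ−2)+1 = 0.540×54.6+1 = 30.48.
And β = (1−mode)·(κ−2)+1 = 0.460×54.6+1 = 26.12.

α = 30.48, β = 26.12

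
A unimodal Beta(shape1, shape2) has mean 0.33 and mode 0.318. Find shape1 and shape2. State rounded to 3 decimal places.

shape1 = 10.010, shape2 = 20.323

Let s = shape1+shape2. Mean gives shape1 = μs = 0.33s; mode gives (shape1−1)/(s−2) = 0.318.
Substituting: 0.33s − 1 = 0.318(s−2) = 0.318s − 0.636, so 0.012s = 0.364 and s = 30.3333.
Then shape1 = 0.33×30.3333 = 10.010 and shape2 = s−shape1 = 20.323.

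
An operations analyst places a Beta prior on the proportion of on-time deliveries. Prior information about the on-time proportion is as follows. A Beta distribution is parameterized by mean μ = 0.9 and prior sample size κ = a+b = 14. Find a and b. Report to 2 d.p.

a = 12.60, b = 1.40

a = μκ = 0.9×14 = 12.60 and b = (1−μ)κ = 0.1×14 = 1.40.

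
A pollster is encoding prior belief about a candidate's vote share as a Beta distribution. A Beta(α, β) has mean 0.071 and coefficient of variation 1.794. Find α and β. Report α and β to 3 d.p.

Var = (CV·μ)² = (1.794×0.071)² = 0.016224.
α+β = μ(1−μ)/Var − 1 = 0.065959/0.016224 − 1 = 3.0655.
Thus α = 0.071·3.0655 = 0.218 and β = 0.929·3.0655 = 2.848.

α = 0.218, β = 2.848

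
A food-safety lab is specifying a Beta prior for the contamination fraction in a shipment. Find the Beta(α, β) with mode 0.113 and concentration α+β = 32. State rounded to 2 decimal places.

Mode = (α−1)/(κ−2) with κ = α+β, so α−1 = 0.113·30 = 3.39.
α = 4.39; β = κ − α = 27.61.

α = 4.39, β = 27.61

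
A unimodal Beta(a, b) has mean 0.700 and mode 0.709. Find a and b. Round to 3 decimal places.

a = 32.511, b = 13.933

Let s = a+b. Mean gives a = μs = 0.700s; mode gives (a−1)/(s−2) = 0.709.
Substituting: 0.700s − 1 = 0.709(s−2) = 0.709s − 1.418, so -0.009s = -0.418 and s = 46.4444.
Then a = 0.700×46.4444 = 32.511 and b = s−a = 13.933.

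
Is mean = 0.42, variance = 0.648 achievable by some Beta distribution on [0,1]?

No

The Beta variance bound is σ² < μ(1−μ).
Here μ(1−μ) = 0.42×0.58 = 0.2436, and 0.648 ≥ 0.2436.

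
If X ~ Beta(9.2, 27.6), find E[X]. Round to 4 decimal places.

0.2500

E[X] = α/(α+β) = 9.2/36.8 = 0.2500.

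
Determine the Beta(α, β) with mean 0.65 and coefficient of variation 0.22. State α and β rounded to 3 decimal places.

Var = (CV·μ)² = (0.22×0.65)² = 0.020449.
α+β = μ(1−μ)/Var − 1 = 0.2275/0.020449 − 1 = 10.1252.
Thus α = 0.65·10.1252 = 6.581 and β = 0.35·10.1252 = 3.544.

α = 6.581, β = 3.544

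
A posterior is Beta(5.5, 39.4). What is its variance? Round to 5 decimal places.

0.00234

μ = 5.5/44.9 = 0.122494; Var = μ(1−μ)/(α+β+1) = 0.1074895/45.9 = 0.00234.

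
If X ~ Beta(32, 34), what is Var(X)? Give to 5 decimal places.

0.00373

Var = αβ/[(α+β)²(α+β+1)] = (32×34)/(66²×67) = 1088/291852 = 0.00373.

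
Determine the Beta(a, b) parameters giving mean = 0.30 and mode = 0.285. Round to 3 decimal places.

Let s = a+b. Mean gives a = μs = 0.30s; mode gives (a−1)/(s−2) = 0.285.
Substituting: 0.30s − 1 = 0.285(s−2) = 0.285s − 0.570, so 0.015s = 0.430 and s = 28.6667.
Then a = 0.30×28.6667 = 8.600 and b = s−a = 20.067.

a = 8.600, b = 20.067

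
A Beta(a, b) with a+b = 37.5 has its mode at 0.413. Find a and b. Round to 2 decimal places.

a = 15.66, b = 21.84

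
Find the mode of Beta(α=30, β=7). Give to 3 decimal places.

0.829

The density x^(α−1)(1−x)^(β−1) is maximised at (α−1)/(α+β−2) = 29/35 = 0.829.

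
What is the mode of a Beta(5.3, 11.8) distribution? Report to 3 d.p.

0.285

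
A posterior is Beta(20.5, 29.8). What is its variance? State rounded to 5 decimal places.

0.00471

μ = 20.5/50.3 = 0.407555; Var = μ(1−μ)/(α+β+1) = 0.2414539/51.3 = 0.00471.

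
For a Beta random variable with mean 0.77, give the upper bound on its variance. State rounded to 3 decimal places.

Var = μ(1−μ)/(α+β+1), which approaches μ(1−μ) as α+β → 0.
So the supremum is μ(1−μ) = 0.77×0.23 = 0.177.

0.177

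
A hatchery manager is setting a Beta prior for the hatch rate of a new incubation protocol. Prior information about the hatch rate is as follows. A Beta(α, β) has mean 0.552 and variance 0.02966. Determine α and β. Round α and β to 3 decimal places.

α = 4.050, β = 3.287

Write ν = α+β; then α = μν and Var = μ(1−μ)/(ν+1).
ν = μ(1−μ)/Var − 1 = 0.247296/0.02966 − 1 = 7.3377.
α = 0.552·7.3377 = 4.050, β = 0.448·7.3377 = 3.287.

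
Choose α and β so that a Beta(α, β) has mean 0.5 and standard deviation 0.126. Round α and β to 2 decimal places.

α = 7.37, β = 7.37

Variance = 0.126² = 0.015876. The moment-matching identity α+β = μ(1−μ)/Var − 1 gives
α+β = 0.25/0.015876 − 1 = 14.7470, so α = μ·14.7470 = 7.37 and β = (1−μ)·14.7470 = 7.37.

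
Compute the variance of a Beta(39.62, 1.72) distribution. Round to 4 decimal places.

Var = αβ/[(α+β)²(α+β+1)] = (39.62×1.72)/(41.34²×42.34) = 68.1464/72358.873704 = 0.0009.

0.0009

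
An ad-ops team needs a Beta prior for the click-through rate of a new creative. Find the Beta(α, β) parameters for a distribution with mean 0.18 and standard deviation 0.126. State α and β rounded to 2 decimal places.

α = 1.49, β = 6.80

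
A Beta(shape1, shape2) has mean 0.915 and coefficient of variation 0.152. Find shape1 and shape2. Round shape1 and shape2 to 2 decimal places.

Var = (CV·μ)² = (0.152×0.915)² = 0.019343.
shape1+shape2 = μ(1−μ)/Var − 1 = 0.077775/0.019343 − 1 = 3.0208.
Thus shape1 = 0.915·3.0208 = 2.76 and shape2 = 0.085·3.0208 = 0.26.

shape1 = 2.76, shape2 = 0.26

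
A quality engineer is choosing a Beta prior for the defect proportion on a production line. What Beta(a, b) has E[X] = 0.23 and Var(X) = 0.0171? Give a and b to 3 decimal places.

a = 2.152, b = 7.205

Let s = a+b. The Beta variance is μ(1−μ)/(s+1).
So s+1 = μ(1−μ)/σ² = (0.23×0.77)/0.0171 = 0.1771/0.0171 = 10.3567, giving s = 9.3567.
Then a = μs = 0.23×9.3567 = 2.152 and b = (1−μ)s = 0.77×9.3567 = 7.205.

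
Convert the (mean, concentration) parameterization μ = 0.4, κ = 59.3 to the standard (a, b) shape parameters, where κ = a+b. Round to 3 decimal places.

Split κ in proportion μ : (1−μ): a = 0.4·59.3 = 23.720, b = 59.3 − 23.720 = 35.580.

a = 23.720, b = 35.580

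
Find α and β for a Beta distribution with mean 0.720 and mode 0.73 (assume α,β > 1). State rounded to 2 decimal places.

With s = α+β: μ = α/s and mode = (α−1)/(s−2). Eliminating α = μs,
μs − 1 = m(s−2) ⇒ s(μ−m) = 1−2m ⇒ s = -0.46/-0.010 = 46.0000.
So α = μs = 33.12, β = (1−μ)s = 12.88.

α = 33.12, β = 12.88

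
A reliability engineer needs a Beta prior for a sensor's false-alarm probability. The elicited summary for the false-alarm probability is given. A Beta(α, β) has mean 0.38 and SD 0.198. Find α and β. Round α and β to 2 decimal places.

α = 1.90, β = 3.11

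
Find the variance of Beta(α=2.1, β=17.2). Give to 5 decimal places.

0.00478

μ = 2.1/19.3 = 0.108808; Var = μ(1−μ)/(α+β+1) = 0.0969690/20.3 = 0.00478.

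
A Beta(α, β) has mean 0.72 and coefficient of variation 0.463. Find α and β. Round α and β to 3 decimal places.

α = 0.586, β = 0.228

Var = (CV·μ)² = (0.463×0.72)² = 0.111129.
α+β = μ(1−μ)/Var − 1 = 0.2016/0.111129 − 1 = 0.8141.
Thus α = 0.72·0.8141 = 0.586 and β = 0.28·0.8141 = 0.228.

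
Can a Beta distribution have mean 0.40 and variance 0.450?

For any Beta, Var(X) < E[X]·(1−E[X]).
Here μ(1−μ) = 0.40×0.60 = 0.2400, and 0.450 ≥ 0.2400.

No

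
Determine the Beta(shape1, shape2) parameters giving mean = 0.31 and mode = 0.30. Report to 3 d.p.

With s = shape1+shape2: μ = shape1/s and mode = (shape1−1)/(s−2). Eliminating shape1 = μs,
μs − 1 = m(s−2) ⇒ s(μ−m) = 1−2m ⇒ s = 0.40/0.01 = 40.0000.
So shape1 = μs = 12.400, shape2 = (1−μ)s = 27.600.

shape1 = 12.400, shape2 = 27.600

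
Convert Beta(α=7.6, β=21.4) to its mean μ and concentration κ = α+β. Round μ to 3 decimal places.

μ = 0.262, κ = 29.0

κ = α+β = 7.6+21.4 = 29.0; μ = α/κ = 7.6/29.0 = 0.262.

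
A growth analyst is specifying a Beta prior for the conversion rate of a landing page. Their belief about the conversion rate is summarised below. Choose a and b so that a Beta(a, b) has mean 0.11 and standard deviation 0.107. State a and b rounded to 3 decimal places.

a = 0.831, b = 6.720

σ² = 0.107² = 0.011449.
With s = a+b, Var = μ(1−μ)/(s+1), so s+1 = (0.11×0.89)/0.011449 = 8.5510 and s = 7.5510.
a = μs = 0.831, b = (1−μ)s = 6.720.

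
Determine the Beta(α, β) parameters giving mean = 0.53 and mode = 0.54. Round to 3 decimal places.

Let s = α+β. Mean gives α = μs = 0.53s; mode gives (α−1)/(s−2) = 0.54.
Substituting: 0.53s − 1 = 0.54(s−2) = 0.54s − 1.08, so -0.01s = -0.08 and s = 8.0000.
Then α = 0.53×8.0000 = 4.240 and β = s−α = 3.760.

α = 4.240, β = 3.760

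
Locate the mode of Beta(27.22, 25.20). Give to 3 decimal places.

0.520

With α,β > 1, mode = (α−1)/(α+β−2) = 26.22/50.42 = 0.520.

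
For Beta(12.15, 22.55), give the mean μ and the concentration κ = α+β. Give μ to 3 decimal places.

μ = 0.350, κ = 34.70

κ = α+β = 12.15+22.55 = 34.70; μ = α/κ = 12.15/34.70 = 0.350.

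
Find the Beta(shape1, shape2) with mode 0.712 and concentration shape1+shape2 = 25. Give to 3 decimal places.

Mode = (shape1−1)/(κ−2) with κ = shape1+shape2, so shape1−1 = 0.712·23 = 16.376.
shape1 = 17.376; shape2 = κ − shape1 = 7.624.

shape1 = 17.376, shape2 = 7.624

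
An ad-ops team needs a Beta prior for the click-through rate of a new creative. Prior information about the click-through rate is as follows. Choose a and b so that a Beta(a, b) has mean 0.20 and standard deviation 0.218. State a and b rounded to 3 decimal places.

a = 0.473, b = 1.893

σ² = 0.218² = 0.047524.
With s = a+b, Var = μ(1−μ)/(s+1), so s+1 = (0.20×0.80)/0.047524 = 3.3667 and s = 2.3667.
a = μs = 0.473, b = (1−μ)s = 1.893.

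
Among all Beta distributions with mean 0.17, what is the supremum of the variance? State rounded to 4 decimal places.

0.1411

Var = μ(1−μ)/(α+β+1), which approaches μ(1−μ) as α+β → 0.
So the supremum is μ(1−μ) = 0.17×0.83 = 0.1411.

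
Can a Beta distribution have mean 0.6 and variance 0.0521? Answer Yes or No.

Yes

The Beta variance bound is σ² < μ(1−μ).
Here μ(1−μ) = 0.6×0.4 = 0.24, and 0.0521 < 0.24.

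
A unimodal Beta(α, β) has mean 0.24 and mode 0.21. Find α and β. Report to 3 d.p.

α = 4.640, β = 14.693

With s = α+β: μ = α/s and mode = (α−1)/(s−2). Eliminating α = μs,
μs − 1 = m(s−2) ⇒ s(μ−m) = 1−2m ⇒ s = 0.58/0.03 = 19.3333.
So α = μs = 4.640, β = (1−μ)s = 14.693.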